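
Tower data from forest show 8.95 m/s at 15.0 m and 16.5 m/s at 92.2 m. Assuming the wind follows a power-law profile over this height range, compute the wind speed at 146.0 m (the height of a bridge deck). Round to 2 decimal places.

19.26 m/s

First find α: α = ln(V₂/V₁)/ln(z₂/z₁) = ln(16.5/8.95)/ln(92.2/15.0) = 0.61171/1.81591 = 0.3369
Extrapolate from 92.2 m to 146.0 m: V₃ = 16.5 × (146.0/92.2)^0.3369 = 16.5 × 1.1675 = 19.2632 m/s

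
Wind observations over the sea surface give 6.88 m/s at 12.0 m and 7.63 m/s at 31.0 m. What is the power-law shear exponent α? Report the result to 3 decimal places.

α ≈ 0.109

Power law: V₂/V₁ = (z₂/z₁)^α ⇒ α = ln(V₂/V₁) / ln(z₂/z₁)
α = ln(7.63/6.88) / ln(31.0/12.0) = ln(1.1090) / ln(2.5833)
  = 0.10347 / 0.94908 = 0.10902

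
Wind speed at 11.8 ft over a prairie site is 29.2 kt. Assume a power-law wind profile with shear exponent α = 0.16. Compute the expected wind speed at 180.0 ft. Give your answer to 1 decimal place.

Power-law profile: V₂ = V₁ · (z₂/z₁)^α
V₂ = 29.2 × (180.0/11.8)^0.16 = 29.2 × (15.2542)^0.16
    = 29.2 × 1.5465 = 45.1570 kt

45.2 kt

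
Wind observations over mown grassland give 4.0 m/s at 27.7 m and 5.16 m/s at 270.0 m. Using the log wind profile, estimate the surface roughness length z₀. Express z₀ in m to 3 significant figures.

z₀ ≈ 0.0108 m

Log law: V(z) ∝ ln(z/z₀). With r = V₁/V₂ = 4.0/5.16 = 0.77519,
r · ln(z₂/z₀) = ln(z₁/z₀) ⇒ ln z₀ = (ln z₁ − r·ln z₂)/(1 − r)
ln z₀ = (3.32143 − 0.77519×5.59842) / 0.22481 = -4.5303
z₀ = exp(-4.5303) = 0.01078 m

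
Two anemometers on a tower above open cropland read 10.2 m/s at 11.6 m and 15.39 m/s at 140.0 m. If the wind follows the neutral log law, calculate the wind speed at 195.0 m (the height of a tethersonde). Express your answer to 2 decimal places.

16.08 m/s

Log law: V ∝ ln(z/z₀). From the pair, with r = V₁/V₂ = 0.66277,
ln z₀ = (ln z₁ − r·ln z₂)/(1 − r) = (2.4510 − 0.66277×4.9416)/0.33723 = -2.4439 → z₀ = 0.08682 m
V₃ = V₁ · ln(z₃/z₀)/ln(z₁/z₀) = 10.2 × 7.7169/4.8949 = 16.0805 m/s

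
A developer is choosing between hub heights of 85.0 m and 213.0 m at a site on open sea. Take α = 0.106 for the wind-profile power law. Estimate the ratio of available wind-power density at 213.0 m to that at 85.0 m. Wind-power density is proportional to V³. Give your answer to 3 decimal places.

1.339

Speed ratio: V_B/V_A = (z_B/z_A)^α = (213.0/85.0)^0.106 = (2.5059)^0.106 = 1.10227
Power-density ratio: P_B/P_A = (V_B/V_A)³ = (1.10227)³ = 1.33927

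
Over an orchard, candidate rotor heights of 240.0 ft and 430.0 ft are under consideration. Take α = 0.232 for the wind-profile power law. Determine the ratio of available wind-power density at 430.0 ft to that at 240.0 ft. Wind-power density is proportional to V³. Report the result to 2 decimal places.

1.50

Speed ratio: V_B/V_A = (z_B/z_A)^α = (430.0/240.0)^0.232 = (1.7917)^0.232 = 1.14487
Power-density ratio: P_B/P_A = (V_B/V_A)³ = (1.14487)³ = 1.50061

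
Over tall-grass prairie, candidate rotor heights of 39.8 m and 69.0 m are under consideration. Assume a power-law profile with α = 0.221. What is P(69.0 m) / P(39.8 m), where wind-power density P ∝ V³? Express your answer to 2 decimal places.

Speed ratio: V_B/V_A = (z_B/z_A)^α = (69.0/39.8)^0.221 = (1.7337)^0.221 = 1.12931
Power-density ratio: P_B/P_A = (V_B/V_A)³ = (1.12931)³ = 1.44024

1.44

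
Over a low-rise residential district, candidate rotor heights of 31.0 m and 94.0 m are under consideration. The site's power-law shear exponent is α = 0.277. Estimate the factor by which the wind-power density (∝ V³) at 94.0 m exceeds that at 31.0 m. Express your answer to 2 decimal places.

2.51

Speed ratio: V_B/V_A = (z_B/z_A)^α = (94.0/31.0)^0.277 = (3.0323)^0.277 = 1.35972
Power-density ratio: P_B/P_A = (V_B/V_A)³ = (1.35972)³ = 2.51390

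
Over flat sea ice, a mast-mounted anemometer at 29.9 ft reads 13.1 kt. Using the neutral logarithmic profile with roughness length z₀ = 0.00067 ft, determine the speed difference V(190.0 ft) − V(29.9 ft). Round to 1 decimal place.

Log law: V₂ = V₁ · ln(z₂/z₀)/ln(z₁/z₀) = 13.1 × 12.5553/10.7061 = 15.3626 kt
ΔV = 15.3626 − 13.1 = 2.2626 kt

2.3 kt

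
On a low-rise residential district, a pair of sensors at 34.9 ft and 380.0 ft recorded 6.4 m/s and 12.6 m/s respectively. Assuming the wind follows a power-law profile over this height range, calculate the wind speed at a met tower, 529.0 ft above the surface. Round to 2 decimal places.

First find α: α = ln(V₂/V₁)/ln(z₂/z₁) = ln(12.6/6.4)/ln(380.0/34.9) = 0.67740/2.38768 = 0.2837
Extrapolate from 380.0 ft to 529.0 ft: V₃ = 12.6 × (529.0/380.0)^0.2837 = 12.6 × 1.0984 = 13.8398 m/s

13.84 m/s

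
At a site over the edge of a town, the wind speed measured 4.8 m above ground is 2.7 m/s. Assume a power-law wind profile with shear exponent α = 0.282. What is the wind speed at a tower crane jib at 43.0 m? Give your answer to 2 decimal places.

Power-law profile: V₂ = V₁ · (z₂/z₁)^α
V₂ = 2.7 × (43.0/4.8)^0.282 = 2.7 × (8.9583)^0.282
    = 2.7 × 1.8558 = 5.0106 m/s

5.01 m/s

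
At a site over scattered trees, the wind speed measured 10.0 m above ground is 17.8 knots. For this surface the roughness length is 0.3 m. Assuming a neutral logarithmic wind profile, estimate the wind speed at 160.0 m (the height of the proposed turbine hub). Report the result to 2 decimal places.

Log law: V(z) ∝ ln(z/z₀), so V₂/V₁ = ln(z₂/z₀) / ln(z₁/z₀).
ln(160.0/0.3) = 6.2791, ln(10.0/0.3) = 3.5066
V₂ = 17.8 × 6.2791/3.5066 = 17.8 × 1.7907 = 31.8742 knots

31.87 knots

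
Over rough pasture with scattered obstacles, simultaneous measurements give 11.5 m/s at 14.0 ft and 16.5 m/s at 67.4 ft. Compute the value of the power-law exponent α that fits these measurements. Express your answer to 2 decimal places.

Power law: V₂/V₁ = (z₂/z₁)^α ⇒ α = ln(V₂/V₁) / ln(z₂/z₁)
α = ln(16.5/11.5) / ln(67.4/14.0) = ln(1.4348) / ln(4.8143)
  = 0.36101 / 1.57159 = 0.22971

α ≈ 0.23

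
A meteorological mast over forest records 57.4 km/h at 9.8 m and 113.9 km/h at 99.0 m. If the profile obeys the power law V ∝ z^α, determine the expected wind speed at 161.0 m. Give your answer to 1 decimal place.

First find α: α = ln(V₂/V₁)/ln(z₂/z₁) = ln(113.9/57.4)/ln(99.0/9.8) = 0.68528/2.31274 = 0.2963
Extrapolate from 99.0 m to 161.0 m: V₃ = 113.9 × (161.0/99.0)^0.2963 = 113.9 × 1.1550 = 131.5530 km/h

131.6 km/h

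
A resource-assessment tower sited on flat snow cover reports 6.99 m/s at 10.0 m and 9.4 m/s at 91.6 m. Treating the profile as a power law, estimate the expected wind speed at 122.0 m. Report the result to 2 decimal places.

First find α: α = ln(V₂/V₁)/ln(z₂/z₁) = ln(9.4/6.99)/ln(91.6/10.0) = 0.29623/2.21485 = 0.1337
Extrapolate from 91.6 m to 122.0 m: V₃ = 9.4 × (122.0/91.6)^0.1337 = 9.4 × 1.0391 = 9.7673 m/s

9.77 m/s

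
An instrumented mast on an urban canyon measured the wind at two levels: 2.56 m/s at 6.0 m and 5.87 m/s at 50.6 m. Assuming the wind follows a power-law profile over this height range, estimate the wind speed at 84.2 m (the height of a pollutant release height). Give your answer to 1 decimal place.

7.2 m/s

First find α: α = ln(V₂/V₁)/ln(z₂/z₁) = ln(5.87/2.56)/ln(50.6/6.0) = 0.82985/2.13219 = 0.3892
Extrapolate from 50.6 m to 84.2 m: V₃ = 5.87 × (84.2/50.6)^0.3892 = 5.87 × 1.2192 = 7.1567 m/s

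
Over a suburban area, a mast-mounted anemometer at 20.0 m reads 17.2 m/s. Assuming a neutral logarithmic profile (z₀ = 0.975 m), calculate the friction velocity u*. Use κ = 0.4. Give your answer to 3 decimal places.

Log law: V(z) = (u*/κ) · ln(z/z₀) ⇒ u* = κ · V / ln(z/z₀)
u* = 0.4 × 17.2 / ln(20.0/0.975) = 0.4 × 17.2 / 3.0211
   = 6.8800 / 3.0211 = 2.2774 m/s

u* ≈ 2.277 m/s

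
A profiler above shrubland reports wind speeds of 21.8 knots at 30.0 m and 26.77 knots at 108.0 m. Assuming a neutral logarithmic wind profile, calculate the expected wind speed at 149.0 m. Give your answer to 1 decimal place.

Log law: V ∝ ln(z/z₀). From the pair, with r = V₁/V₂ = 0.81434,
ln z₀ = (ln z₁ − r·ln z₂)/(1 − r) = (3.4012 − 0.81434×4.6821)/0.18566 = -2.2174 → z₀ = 0.1089 m
V₃ = V₁ · ln(z₃/z₀)/ln(z₁/z₀) = 21.8 × 7.2213/5.6186 = 28.0186 knots

28.0 knots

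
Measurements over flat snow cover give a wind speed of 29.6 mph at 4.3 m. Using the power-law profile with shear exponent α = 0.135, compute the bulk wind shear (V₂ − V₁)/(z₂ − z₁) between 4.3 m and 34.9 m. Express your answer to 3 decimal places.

Power law: V₂ = V₁ · (z₂/z₁)^α = 29.6 × (8.1163)^0.135 = 39.2695 mph
ΔV/Δz = (39.2695 − 29.6)/(34.9 − 4.3) = 9.6695/30.6000 = 0.31600 mph/m

0.316 mph/m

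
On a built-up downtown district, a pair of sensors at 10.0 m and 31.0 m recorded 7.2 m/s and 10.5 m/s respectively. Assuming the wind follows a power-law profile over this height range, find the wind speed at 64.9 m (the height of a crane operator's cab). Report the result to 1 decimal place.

13.4 m/s

First find α: α = ln(V₂/V₁)/ln(z₂/z₁) = ln(10.5/7.2)/ln(31.0/10.0) = 0.37729/1.13140 = 0.3335
Extrapolate from 31.0 m to 64.9 m: V₃ = 10.5 × (64.9/31.0)^0.3335 = 10.5 × 1.2794 = 13.4337 m/s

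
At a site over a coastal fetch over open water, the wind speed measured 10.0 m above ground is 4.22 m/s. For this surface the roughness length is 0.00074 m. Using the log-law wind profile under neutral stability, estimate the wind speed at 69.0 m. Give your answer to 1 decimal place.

Log law: V(z) ∝ ln(z/z₀), so V₂/V₁ = ln(z₂/z₀) / ln(z₁/z₀).
ln(69.0/0.00074) = 11.4430, ln(10.0/0.00074) = 9.5114
V₂ = 4.22 × 11.4430/9.5114 = 4.22 × 1.2031 = 5.0770 m/s

5.1 m/s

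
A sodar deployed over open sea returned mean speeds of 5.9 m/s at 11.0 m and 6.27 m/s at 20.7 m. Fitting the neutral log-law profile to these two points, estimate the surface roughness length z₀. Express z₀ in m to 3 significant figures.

Log law: V(z) ∝ ln(z/z₀). With r = V₁/V₂ = 5.9/6.27 = 0.94099,
r · ln(z₂/z₀) = ln(z₁/z₀) ⇒ ln z₀ = (ln z₁ − r·ln z₂)/(1 − r)
ln z₀ = (2.39790 − 0.94099×3.03013) / 0.05901 = -7.6837
z₀ = exp(-7.6837) = 0.0004602 m

z₀ ≈ 0.000460 m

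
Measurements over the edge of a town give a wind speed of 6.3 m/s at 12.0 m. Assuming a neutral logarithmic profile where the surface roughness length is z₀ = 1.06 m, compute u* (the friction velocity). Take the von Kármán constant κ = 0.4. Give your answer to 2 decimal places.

Log law: V(z) = (u*/κ) · ln(z/z₀) ⇒ u* = κ · V / ln(z/z₀)
u* = 0.4 × 6.3 / ln(12.0/1.06) = 0.4 × 6.3 / 2.4266
   = 2.5200 / 2.4266 = 1.0385 m/s

u* ≈ 1.04 m/s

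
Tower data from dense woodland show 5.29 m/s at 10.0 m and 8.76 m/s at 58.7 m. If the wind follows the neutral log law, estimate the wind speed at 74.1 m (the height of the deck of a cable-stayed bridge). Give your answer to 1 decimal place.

Log law: V ∝ ln(z/z₀). From the pair, with r = V₁/V₂ = 0.60388,
ln z₀ = (ln z₁ − r·ln z₂)/(1 − r) = (2.3026 − 0.60388×4.0724)/0.39612 = -0.3956 → z₀ = 0.6733 m
V₃ = V₁ · ln(z₃/z₀)/ln(z₁/z₀) = 5.29 × 4.7010/2.6981 = 9.2168 m/s

9.2 m/s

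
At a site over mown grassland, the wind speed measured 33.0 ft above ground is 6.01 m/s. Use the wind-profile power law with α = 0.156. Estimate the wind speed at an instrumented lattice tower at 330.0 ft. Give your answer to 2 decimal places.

8.61 m/s

Power-law profile: V₂ = V₁ · (z₂/z₁)^α
V₂ = 6.01 × (330.0/33.0)^0.156 = 6.01 × (10.0000)^0.156
    = 6.01 × 1.4322 = 8.6074 m/s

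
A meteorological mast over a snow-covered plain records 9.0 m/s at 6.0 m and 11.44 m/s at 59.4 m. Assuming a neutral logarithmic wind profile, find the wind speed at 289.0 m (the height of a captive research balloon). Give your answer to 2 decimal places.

13.12 m/s

Log law: V ∝ ln(z/z₀). From the pair, with r = V₁/V₂ = 0.78671,
ln z₀ = (ln z₁ − r·ln z₂)/(1 − r) = (1.7918 − 0.78671×4.0843)/0.21329 = -6.6643 → z₀ = 0.001276 m
V₃ = V₁ · ln(z₃/z₀)/ln(z₁/z₀) = 9.0 × 12.3307/8.4561 = 13.1239 m/s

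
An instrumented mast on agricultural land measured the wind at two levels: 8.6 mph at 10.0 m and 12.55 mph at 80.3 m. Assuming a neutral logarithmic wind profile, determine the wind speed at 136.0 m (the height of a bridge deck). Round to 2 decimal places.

Log law: V ∝ ln(z/z₀). From the pair, with r = V₁/V₂ = 0.68526,
ln z₀ = (ln z₁ − r·ln z₂)/(1 − r) = (2.3026 − 0.68526×4.3858)/0.31474 = -2.2330 → z₀ = 0.1072 m
V₃ = V₁ · ln(z₃/z₀)/ln(z₁/z₀) = 8.6 × 7.1456/4.5355 = 13.5490 mph

13.55 mph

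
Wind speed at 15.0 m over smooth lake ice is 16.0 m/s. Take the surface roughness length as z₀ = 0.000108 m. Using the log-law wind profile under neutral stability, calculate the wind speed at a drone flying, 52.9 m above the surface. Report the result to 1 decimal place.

Log law: V(z) ∝ ln(z/z₀), so V₂/V₁ = ln(z₂/z₀) / ln(z₁/z₀).
ln(52.9/0.000108) = 13.1018, ln(15.0/0.000108) = 11.8414
V₂ = 16.0 × 13.1018/11.8414 = 16.0 × 1.1064 = 17.7030 m/s

17.7 m/s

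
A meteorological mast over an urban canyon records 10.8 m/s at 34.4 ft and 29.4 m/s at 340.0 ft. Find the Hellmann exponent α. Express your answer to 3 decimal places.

α ≈ 0.437

Power law: V₂/V₁ = (z₂/z₁)^α ⇒ α = ln(V₂/V₁) / ln(z₂/z₁)
α = ln(29.4/10.8) / ln(340.0/34.4) = ln(2.7222) / ln(9.8837)
  = 1.00145 / 2.29089 = 0.43714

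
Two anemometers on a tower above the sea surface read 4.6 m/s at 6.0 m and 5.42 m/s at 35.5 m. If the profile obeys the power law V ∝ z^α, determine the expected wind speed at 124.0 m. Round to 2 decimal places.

6.08 m/s

First find α: α = ln(V₂/V₁)/ln(z₂/z₁) = ln(5.42/4.6)/ln(35.5/6.0) = 0.16404/1.77777 = 0.0923
Extrapolate from 35.5 m to 124.0 m: V₃ = 5.42 × (124.0/35.5)^0.0923 = 5.42 × 1.1223 = 6.0830 m/s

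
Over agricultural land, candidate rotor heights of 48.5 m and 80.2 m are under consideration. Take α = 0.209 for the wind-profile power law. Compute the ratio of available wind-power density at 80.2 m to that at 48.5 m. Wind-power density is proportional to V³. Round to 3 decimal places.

Speed ratio: V_B/V_A = (z_B/z_A)^α = (80.2/48.5)^0.209 = (1.6536)^0.209 = 1.11084
Power-density ratio: P_B/P_A = (V_B/V_A)³ = (1.11084)³ = 1.37075

1.371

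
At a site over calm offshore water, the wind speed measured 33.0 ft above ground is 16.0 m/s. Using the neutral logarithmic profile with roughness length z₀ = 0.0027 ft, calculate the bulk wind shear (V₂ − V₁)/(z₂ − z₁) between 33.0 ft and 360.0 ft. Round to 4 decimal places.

0.0124 m/s/ft

Log law: V₂ = V₁ · ln(z₂/z₀)/ln(z₁/z₀) = 16.0 × 11.8006/9.4110 = 20.0626 m/s
ΔV/Δz = (20.0626 − 16.0)/(360.0 − 33.0) = 4.0626/327.0000 = 0.01242 m/s/ft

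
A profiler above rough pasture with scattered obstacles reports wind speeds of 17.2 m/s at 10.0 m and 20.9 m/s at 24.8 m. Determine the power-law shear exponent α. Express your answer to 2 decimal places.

α ≈ 0.21

Power law: V₂/V₁ = (z₂/z₁)^α ⇒ α = ln(V₂/V₁) / ln(z₂/z₁)
α = ln(20.9/17.2) / ln(24.8/10.0) = ln(1.2151) / ln(2.4800)
  = 0.19484 / 0.90826 = 0.21452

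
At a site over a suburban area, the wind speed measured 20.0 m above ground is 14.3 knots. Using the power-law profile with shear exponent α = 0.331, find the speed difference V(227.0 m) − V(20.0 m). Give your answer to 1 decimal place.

17.7 knots

Power law: V₂ = V₁ · (z₂/z₁)^α = 14.3 × (11.3500)^0.331 = 31.9551 knots
ΔV = 31.9551 − 14.3 = 17.6551 knots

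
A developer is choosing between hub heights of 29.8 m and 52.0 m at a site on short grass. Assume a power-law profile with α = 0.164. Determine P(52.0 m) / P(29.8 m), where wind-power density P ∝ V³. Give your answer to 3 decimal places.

Speed ratio: V_B/V_A = (z_B/z_A)^α = (52.0/29.8)^0.164 = (1.7450)^0.164 = 1.09560
Power-density ratio: P_B/P_A = (V_B/V_A)³ = (1.09560)³ = 1.31510

1.315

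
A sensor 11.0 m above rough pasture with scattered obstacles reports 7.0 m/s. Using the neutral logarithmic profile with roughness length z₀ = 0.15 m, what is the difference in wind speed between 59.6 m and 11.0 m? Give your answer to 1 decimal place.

Log law: V₂ = V₁ · ln(z₂/z₀)/ln(z₁/z₀) = 7.0 × 5.9848/4.2950 = 9.7540 m/s
ΔV = 9.7540 − 7.0 = 2.7540 m/s

2.8 m/s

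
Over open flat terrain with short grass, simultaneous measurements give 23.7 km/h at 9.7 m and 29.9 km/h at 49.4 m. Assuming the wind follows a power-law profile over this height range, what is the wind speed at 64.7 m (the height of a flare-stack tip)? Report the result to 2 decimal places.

31.07 km/h

First find α: α = ln(V₂/V₁)/ln(z₂/z₁) = ln(29.9/23.7)/ln(49.4/9.7) = 0.23238/1.62782 = 0.1428
Extrapolate from 49.4 m to 64.7 m: V₃ = 29.9 × (64.7/49.4)^0.1428 = 29.9 × 1.0393 = 31.0741 km/h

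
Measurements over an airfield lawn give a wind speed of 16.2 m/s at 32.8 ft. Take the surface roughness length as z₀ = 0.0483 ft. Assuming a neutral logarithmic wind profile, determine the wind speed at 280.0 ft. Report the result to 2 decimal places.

Log law: V(z) ∝ ln(z/z₀), so V₂/V₁ = ln(z₂/z₀) / ln(z₁/z₀).
ln(280.0/0.0483) = 8.6651, ln(32.8/0.0483) = 6.5208
V₂ = 16.2 × 8.6651/6.5208 = 16.2 × 1.3289 = 21.5274 m/s

21.53 m/s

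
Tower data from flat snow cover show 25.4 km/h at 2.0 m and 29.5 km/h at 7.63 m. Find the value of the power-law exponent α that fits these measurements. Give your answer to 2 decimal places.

α ≈ 0.11

Power law: V₂/V₁ = (z₂/z₁)^α ⇒ α = ln(V₂/V₁) / ln(z₂/z₁)
α = ln(29.5/25.4) / ln(7.63/2.0) = ln(1.1614) / ln(3.8150)
  = 0.14964 / 1.33894 = 0.11176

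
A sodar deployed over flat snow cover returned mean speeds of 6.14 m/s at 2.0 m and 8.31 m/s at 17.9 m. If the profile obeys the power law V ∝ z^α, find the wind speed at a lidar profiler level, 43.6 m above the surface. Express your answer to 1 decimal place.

9.4 m/s

First find α: α = ln(V₂/V₁)/ln(z₂/z₁) = ln(8.31/6.14)/ln(17.9/2.0) = 0.30263/2.19165 = 0.1381
Extrapolate from 17.9 m to 43.6 m: V₃ = 8.31 × (43.6/17.9)^0.1381 = 8.31 × 1.1308 = 9.3970 m/s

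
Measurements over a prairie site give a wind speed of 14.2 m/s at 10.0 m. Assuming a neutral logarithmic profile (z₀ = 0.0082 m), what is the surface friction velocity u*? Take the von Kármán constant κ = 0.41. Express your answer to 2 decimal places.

Log law: V(z) = (u*/κ) · ln(z/z₀) ⇒ u* = κ · V / ln(z/z₀)
u* = 0.41 × 14.2 / ln(10.0/0.0082) = 0.41 × 14.2 / 7.1062
   = 5.8220 / 7.1062 = 0.8193 m/s

u* ≈ 0.82 m/s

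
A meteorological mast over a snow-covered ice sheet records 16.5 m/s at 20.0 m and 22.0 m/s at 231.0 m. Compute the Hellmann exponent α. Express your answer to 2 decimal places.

α ≈ 0.12

Power law: V₂/V₁ = (z₂/z₁)^α ⇒ α = ln(V₂/V₁) / ln(z₂/z₁)
α = ln(22.0/16.5) / ln(231.0/20.0) = ln(1.3333) / ln(11.5500)
  = 0.28768 / 2.44669 = 0.11758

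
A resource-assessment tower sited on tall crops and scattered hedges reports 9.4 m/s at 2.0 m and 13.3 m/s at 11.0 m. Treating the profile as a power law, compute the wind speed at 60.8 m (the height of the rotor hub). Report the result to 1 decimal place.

18.8 m/s

First find α: α = ln(V₂/V₁)/ln(z₂/z₁) = ln(13.3/9.4)/ln(11.0/2.0) = 0.34705/1.70475 = 0.2036
Extrapolate from 11.0 m to 60.8 m: V₃ = 13.3 × (60.8/11.0)^0.2036 = 13.3 × 1.4163 = 18.8370 m/s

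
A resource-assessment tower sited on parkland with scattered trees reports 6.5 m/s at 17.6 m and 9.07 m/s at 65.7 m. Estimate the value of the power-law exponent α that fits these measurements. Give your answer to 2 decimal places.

α ≈ 0.25

Power law: V₂/V₁ = (z₂/z₁)^α ⇒ α = ln(V₂/V₁) / ln(z₂/z₁)
α = ln(9.07/6.5) / ln(65.7/17.6) = ln(1.3954) / ln(3.7330)
  = 0.33317 / 1.31720 = 0.25294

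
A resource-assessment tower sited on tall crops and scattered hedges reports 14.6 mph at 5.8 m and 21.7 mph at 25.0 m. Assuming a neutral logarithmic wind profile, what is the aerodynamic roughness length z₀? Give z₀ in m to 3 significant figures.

z₀ ≈ 0.288 m

Log law: V(z) ∝ ln(z/z₀). With r = V₁/V₂ = 14.6/21.7 = 0.67281,
r · ln(z₂/z₀) = ln(z₁/z₀) ⇒ ln z₀ = (ln z₁ − r·ln z₂)/(1 − r)
ln z₀ = (1.75786 − 0.67281×3.21888) / 0.32719 = -1.2465
z₀ = exp(-1.2465) = 0.2875 m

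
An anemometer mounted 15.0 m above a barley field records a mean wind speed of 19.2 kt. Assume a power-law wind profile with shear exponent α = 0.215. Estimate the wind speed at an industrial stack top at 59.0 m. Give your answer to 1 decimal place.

25.8 kt

Power-law profile: V₂ = V₁ · (z₂/z₁)^α
V₂ = 19.2 × (59.0/15.0)^0.215 = 19.2 × (3.9333)^0.215
    = 19.2 × 1.3424 = 25.7736 kt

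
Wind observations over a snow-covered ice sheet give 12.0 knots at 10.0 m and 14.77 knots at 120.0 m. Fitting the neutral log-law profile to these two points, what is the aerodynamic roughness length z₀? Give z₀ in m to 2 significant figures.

Log law: V(z) ∝ ln(z/z₀). With r = V₁/V₂ = 12.0/14.77 = 0.81246,
r · ln(z₂/z₀) = ln(z₁/z₀) ⇒ ln z₀ = (ln z₁ − r·ln z₂)/(1 − r)
ln z₀ = (2.30259 − 0.81246×4.78749) / 0.18754 = -8.4624
z₀ = exp(-8.4624) = 0.0002113 m

z₀ ≈ 0.00021 m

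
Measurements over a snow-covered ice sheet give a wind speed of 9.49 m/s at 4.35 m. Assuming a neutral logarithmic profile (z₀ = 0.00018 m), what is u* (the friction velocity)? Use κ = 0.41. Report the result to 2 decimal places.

u* ≈ 0.39 m/s

Log law: V(z) = (u*/κ) · ln(z/z₀) ⇒ u* = κ · V / ln(z/z₀)
u* = 0.41 × 9.49 / ln(4.35/0.00018) = 0.41 × 9.49 / 10.0927
   = 3.8909 / 10.0927 = 0.3855 m/s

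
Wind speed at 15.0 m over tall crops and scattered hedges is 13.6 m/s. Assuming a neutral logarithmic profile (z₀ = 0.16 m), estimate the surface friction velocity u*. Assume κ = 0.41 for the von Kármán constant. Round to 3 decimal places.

u* ≈ 1.228 m/s

Log law: V(z) = (u*/κ) · ln(z/z₀) ⇒ u* = κ · V / ln(z/z₀)
u* = 0.41 × 13.6 / ln(15.0/0.16) = 0.41 × 13.6 / 4.5406
   = 5.5760 / 4.5406 = 1.2280 m/s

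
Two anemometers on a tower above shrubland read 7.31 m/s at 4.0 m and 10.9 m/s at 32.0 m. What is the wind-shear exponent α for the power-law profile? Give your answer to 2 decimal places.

α ≈ 0.19

Power law: V₂/V₁ = (z₂/z₁)^α ⇒ α = ln(V₂/V₁) / ln(z₂/z₁)
α = ln(10.9/7.31) / ln(32.0/4.0) = ln(1.4911) / ln(8.0000)
  = 0.39952 / 2.07944 = 0.19213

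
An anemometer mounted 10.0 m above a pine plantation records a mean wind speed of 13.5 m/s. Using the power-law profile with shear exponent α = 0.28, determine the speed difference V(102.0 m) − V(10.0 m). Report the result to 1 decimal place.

12.4 m/s

Power law: V₂ = V₁ · (z₂/z₁)^α = 13.5 × (10.2000)^0.28 = 25.8667 m/s
ΔV = 25.8667 − 13.5 = 12.3667 m/s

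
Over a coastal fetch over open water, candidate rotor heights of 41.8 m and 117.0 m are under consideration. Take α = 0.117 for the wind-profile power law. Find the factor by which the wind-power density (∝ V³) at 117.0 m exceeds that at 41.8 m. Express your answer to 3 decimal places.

1.435

Speed ratio: V_B/V_A = (z_B/z_A)^α = (117.0/41.8)^0.117 = (2.7990)^0.117 = 1.12798
Power-density ratio: P_B/P_A = (V_B/V_A)³ = (1.12798)³ = 1.43516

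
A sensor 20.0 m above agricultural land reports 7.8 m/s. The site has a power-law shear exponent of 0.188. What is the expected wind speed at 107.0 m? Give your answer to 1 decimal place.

Power-law profile: V₂ = V₁ · (z₂/z₁)^α
V₂ = 7.8 × (107.0/20.0)^0.188 = 7.8 × (5.3500)^0.188
    = 7.8 × 1.3707 = 10.6912 m/s

10.7 m/s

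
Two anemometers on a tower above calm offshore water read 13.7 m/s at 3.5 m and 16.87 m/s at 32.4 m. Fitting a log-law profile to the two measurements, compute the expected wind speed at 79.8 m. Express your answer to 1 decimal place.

18.2 m/s

Log law: V ∝ ln(z/z₀). From the pair, with r = V₁/V₂ = 0.81209,
ln z₀ = (ln z₁ − r·ln z₂)/(1 − r) = (1.2528 − 0.81209×3.4782)/0.18791 = -8.3649 → z₀ = 0.0002329 m
V₃ = V₁ · ln(z₃/z₀)/ln(z₁/z₀) = 13.7 × 12.7444/9.6176 = 18.1540 m/s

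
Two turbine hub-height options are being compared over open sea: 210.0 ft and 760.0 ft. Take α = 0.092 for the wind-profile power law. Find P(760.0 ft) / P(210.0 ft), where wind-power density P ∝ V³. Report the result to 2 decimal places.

Speed ratio: V_B/V_A = (z_B/z_A)^α = (760.0/210.0)^0.092 = (3.6190)^0.092 = 1.12562
Power-density ratio: P_B/P_A = (V_B/V_A)³ = (1.12562)³ = 1.42617

1.43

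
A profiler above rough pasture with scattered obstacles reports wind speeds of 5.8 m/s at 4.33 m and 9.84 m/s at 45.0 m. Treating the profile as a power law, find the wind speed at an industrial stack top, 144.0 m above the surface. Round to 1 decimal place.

12.8 m/s

First find α: α = ln(V₂/V₁)/ln(z₂/z₁) = ln(9.84/5.8)/ln(45.0/4.33) = 0.52860/2.34109 = 0.2258
Extrapolate from 45.0 m to 144.0 m: V₃ = 9.84 × (144.0/45.0)^0.2258 = 9.84 × 1.3003 = 12.7954 m/s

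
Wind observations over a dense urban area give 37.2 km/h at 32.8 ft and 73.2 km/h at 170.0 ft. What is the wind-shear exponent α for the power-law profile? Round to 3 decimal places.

α ≈ 0.411

Power law: V₂/V₁ = (z₂/z₁)^α ⇒ α = ln(V₂/V₁) / ln(z₂/z₁)
α = ln(73.2/37.2) / ln(170.0/32.8) = ln(1.9677) / ln(5.1829)
  = 0.67689 / 1.64537 = 0.41139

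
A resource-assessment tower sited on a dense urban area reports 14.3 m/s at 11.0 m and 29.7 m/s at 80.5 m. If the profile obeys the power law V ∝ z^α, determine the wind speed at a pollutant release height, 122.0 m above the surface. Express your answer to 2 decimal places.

34.60 m/s

First find α: α = ln(V₂/V₁)/ln(z₂/z₁) = ln(29.7/14.3)/ln(80.5/11.0) = 0.73089/1.99036 = 0.3672
Extrapolate from 80.5 m to 122.0 m: V₃ = 29.7 × (122.0/80.5)^0.3672 = 29.7 × 1.1649 = 34.5989 m/s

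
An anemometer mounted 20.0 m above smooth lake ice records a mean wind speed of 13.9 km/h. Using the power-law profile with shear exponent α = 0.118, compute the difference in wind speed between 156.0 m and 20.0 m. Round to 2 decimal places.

Power law: V₂ = V₁ · (z₂/z₁)^α = 13.9 × (7.8000)^0.118 = 17.7126 km/h
ΔV = 17.7126 − 13.9 = 3.8126 km/h

3.81 km/h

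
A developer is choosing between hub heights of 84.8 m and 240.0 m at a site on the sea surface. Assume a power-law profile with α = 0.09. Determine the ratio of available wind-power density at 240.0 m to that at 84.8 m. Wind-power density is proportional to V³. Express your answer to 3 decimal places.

1.324

Speed ratio: V_B/V_A = (z_B/z_A)^α = (240.0/84.8)^0.09 = (2.8302)^0.09 = 1.09815
Power-density ratio: P_B/P_A = (V_B/V_A)³ = (1.09815)³ = 1.32431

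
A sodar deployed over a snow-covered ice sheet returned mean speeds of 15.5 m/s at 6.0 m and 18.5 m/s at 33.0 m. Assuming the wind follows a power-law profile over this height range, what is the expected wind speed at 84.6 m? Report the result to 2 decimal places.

20.40 m/s

First find α: α = ln(V₂/V₁)/ln(z₂/z₁) = ln(18.5/15.5)/ln(33.0/6.0) = 0.17693/1.70475 = 0.1038
Extrapolate from 33.0 m to 84.6 m: V₃ = 18.5 × (84.6/33.0)^0.1038 = 18.5 × 1.1026 = 20.3989 m/s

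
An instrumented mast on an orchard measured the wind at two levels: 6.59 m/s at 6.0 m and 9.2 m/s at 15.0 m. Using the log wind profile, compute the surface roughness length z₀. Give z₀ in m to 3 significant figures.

Log law: V(z) ∝ ln(z/z₀). With r = V₁/V₂ = 6.59/9.2 = 0.71630,
r · ln(z₂/z₀) = ln(z₁/z₀) ⇒ ln z₀ = (ln z₁ − r·ln z₂)/(1 − r)
ln z₀ = (1.79176 − 0.71630×2.70805) / 0.28370 = -0.5218
z₀ = exp(-0.5218) = 0.5935 m

z₀ ≈ 0.593 m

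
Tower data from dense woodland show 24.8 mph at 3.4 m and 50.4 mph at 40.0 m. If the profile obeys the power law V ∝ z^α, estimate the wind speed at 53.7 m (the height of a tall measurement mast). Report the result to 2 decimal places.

First find α: α = ln(V₂/V₁)/ln(z₂/z₁) = ln(50.4/24.8)/ln(40.0/3.4) = 0.70915/2.46510 = 0.2877
Extrapolate from 40.0 m to 53.7 m: V₃ = 50.4 × (53.7/40.0)^0.2877 = 50.4 × 1.0884 = 54.8565 mph

54.86 mph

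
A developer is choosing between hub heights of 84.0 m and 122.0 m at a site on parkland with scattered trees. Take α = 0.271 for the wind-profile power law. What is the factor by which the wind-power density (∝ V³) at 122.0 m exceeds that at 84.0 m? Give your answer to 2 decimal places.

1.35

Speed ratio: V_B/V_A = (z_B/z_A)^α = (122.0/84.0)^0.271 = (1.4524)^0.271 = 1.10643
Power-density ratio: P_B/P_A = (V_B/V_A)³ = (1.10643)³ = 1.35448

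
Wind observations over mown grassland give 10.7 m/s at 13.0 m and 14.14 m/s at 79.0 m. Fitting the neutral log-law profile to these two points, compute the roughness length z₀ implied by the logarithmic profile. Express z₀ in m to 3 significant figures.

z₀ ≈ 0.0475 m

Log law: V(z) ∝ ln(z/z₀). With r = V₁/V₂ = 10.7/14.14 = 0.75672,
r · ln(z₂/z₀) = ln(z₁/z₀) ⇒ ln z₀ = (ln z₁ − r·ln z₂)/(1 − r)
ln z₀ = (2.56495 − 0.75672×4.36945) / 0.24328 = -3.0479
z₀ = exp(-3.0479) = 0.04746 m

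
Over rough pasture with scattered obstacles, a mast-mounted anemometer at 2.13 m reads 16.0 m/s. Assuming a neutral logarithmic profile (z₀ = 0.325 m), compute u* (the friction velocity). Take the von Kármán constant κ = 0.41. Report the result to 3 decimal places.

u* ≈ 3.489 m/s

Log law: V(z) = (u*/κ) · ln(z/z₀) ⇒ u* = κ · V / ln(z/z₀)
u* = 0.41 × 16.0 / ln(2.13/0.325) = 0.41 × 16.0 / 1.8801
   = 6.5600 / 1.8801 = 3.4893 m/s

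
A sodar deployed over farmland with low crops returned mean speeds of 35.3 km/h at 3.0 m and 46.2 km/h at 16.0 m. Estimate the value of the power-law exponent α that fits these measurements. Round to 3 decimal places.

Power law: V₂/V₁ = (z₂/z₁)^α ⇒ α = ln(V₂/V₁) / ln(z₂/z₁)
α = ln(46.2/35.3) / ln(16.0/3.0) = ln(1.3088) / ln(5.3333)
  = 0.26910 / 1.67398 = 0.16075

α ≈ 0.161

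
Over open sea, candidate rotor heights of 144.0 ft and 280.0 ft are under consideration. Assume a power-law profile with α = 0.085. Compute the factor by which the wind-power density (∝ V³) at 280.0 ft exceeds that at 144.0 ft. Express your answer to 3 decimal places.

1.185

Speed ratio: V_B/V_A = (z_B/z_A)^α = (280.0/144.0)^0.085 = (1.9444)^0.085 = 1.05815
Power-density ratio: P_B/P_A = (V_B/V_A)³ = (1.05815)³ = 1.18479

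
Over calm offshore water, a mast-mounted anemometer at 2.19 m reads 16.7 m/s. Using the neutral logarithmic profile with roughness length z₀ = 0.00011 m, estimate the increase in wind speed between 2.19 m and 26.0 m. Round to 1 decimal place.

Log law: V₂ = V₁ · ln(z₂/z₀)/ln(z₁/z₀) = 16.7 × 12.3731/9.8989 = 20.8741 m/s
ΔV = 20.8741 − 16.7 = 4.1741 m/s

4.2 m/s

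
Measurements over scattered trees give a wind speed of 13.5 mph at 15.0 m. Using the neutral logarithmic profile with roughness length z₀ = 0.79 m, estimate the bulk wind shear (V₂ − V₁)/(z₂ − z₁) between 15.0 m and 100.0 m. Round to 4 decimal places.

Log law: V₂ = V₁ · ln(z₂/z₀)/ln(z₁/z₀) = 13.5 × 4.8409/2.9438 = 22.2001 mph
ΔV/Δz = (22.2001 − 13.5)/(100.0 − 15.0) = 8.7001/85.0000 = 0.10235 mph/m

0.1024 mph/m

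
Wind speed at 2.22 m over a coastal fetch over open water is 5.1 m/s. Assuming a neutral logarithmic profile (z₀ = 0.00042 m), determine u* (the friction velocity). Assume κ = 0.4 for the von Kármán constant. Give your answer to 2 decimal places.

Log law: V(z) = (u*/κ) · ln(z/z₀) ⇒ u* = κ · V / ln(z/z₀)
u* = 0.4 × 5.1 / ln(2.22/0.00042) = 0.4 × 5.1 / 8.5728
   = 2.0400 / 8.5728 = 0.2380 m/s

u* ≈ 0.24 m/s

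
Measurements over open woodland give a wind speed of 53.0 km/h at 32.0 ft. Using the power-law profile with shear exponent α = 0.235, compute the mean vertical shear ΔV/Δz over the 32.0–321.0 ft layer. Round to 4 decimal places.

0.1319 km/h/ft

Power law: V₂ = V₁ · (z₂/z₁)^α = 53.0 × (10.0312)^0.235 = 91.1159 km/h
ΔV/Δz = (91.1159 − 53.0)/(321.0 − 32.0) = 38.1159/289.0000 = 0.13189 km/h/ft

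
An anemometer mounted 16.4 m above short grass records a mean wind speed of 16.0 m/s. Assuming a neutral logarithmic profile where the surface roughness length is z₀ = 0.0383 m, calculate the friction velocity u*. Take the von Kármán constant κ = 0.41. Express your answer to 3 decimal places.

Log law: V(z) = (u*/κ) · ln(z/z₀) ⇒ u* = κ · V / ln(z/z₀)
u* = 0.41 × 16.0 / ln(16.4/0.0383) = 0.41 × 16.0 / 6.0596
   = 6.5600 / 6.0596 = 1.0826 m/s

u* ≈ 1.083 m/s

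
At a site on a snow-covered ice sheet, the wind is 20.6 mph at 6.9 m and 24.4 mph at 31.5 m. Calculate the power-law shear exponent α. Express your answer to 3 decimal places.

Power law: V₂/V₁ = (z₂/z₁)^α ⇒ α = ln(V₂/V₁) / ln(z₂/z₁)
α = ln(24.4/20.6) / ln(31.5/6.9) = ln(1.1845) / ln(4.5652)
  = 0.16929 / 1.51847 = 0.11149

α ≈ 0.111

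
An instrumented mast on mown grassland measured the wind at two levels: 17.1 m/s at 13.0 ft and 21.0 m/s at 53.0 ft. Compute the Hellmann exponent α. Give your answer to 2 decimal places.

Power law: V₂/V₁ = (z₂/z₁)^α ⇒ α = ln(V₂/V₁) / ln(z₂/z₁)
α = ln(21.0/17.1) / ln(53.0/13.0) = ln(1.2281) / ln(4.0769)
  = 0.20544 / 1.40534 = 0.14619

α ≈ 0.15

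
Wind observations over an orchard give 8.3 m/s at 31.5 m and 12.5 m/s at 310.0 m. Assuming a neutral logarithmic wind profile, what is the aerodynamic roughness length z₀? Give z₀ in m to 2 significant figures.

Log law: V(z) ∝ ln(z/z₀). With r = V₁/V₂ = 8.3/12.5 = 0.66400,
r · ln(z₂/z₀) = ln(z₁/z₀) ⇒ ln z₀ = (ln z₁ − r·ln z₂)/(1 − r)
ln z₀ = (3.44999 − 0.66400×5.73657) / 0.33600 = -1.0687
z₀ = exp(-1.0687) = 0.3434 m

z₀ ≈ 0.34 m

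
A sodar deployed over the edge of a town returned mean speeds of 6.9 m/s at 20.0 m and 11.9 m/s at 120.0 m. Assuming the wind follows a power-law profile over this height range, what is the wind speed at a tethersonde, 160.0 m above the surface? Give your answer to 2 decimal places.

First find α: α = ln(V₂/V₁)/ln(z₂/z₁) = ln(11.9/6.9)/ln(120.0/20.0) = 0.54502/1.79176 = 0.3042
Extrapolate from 120.0 m to 160.0 m: V₃ = 11.9 × (160.0/120.0)^0.3042 = 11.9 × 1.0914 = 12.9883 m/s

12.99 m/s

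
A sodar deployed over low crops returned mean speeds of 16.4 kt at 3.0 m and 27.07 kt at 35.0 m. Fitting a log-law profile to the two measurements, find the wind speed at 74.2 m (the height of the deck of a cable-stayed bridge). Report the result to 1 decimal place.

Log law: V ∝ ln(z/z₀). From the pair, with r = V₁/V₂ = 0.60584,
ln z₀ = (ln z₁ − r·ln z₂)/(1 − r) = (1.0986 − 0.60584×3.5553)/0.39416 = -2.6774 → z₀ = 0.06874 m
V₃ = V₁ · ln(z₃/z₀)/ln(z₁/z₀) = 16.4 × 6.9842/3.7761 = 30.3335 kt

30.3 kt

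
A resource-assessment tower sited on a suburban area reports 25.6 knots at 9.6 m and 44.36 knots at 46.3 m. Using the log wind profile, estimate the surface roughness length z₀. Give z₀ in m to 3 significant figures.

z₀ ≈ 1.12 m

Log law: V(z) ∝ ln(z/z₀). With r = V₁/V₂ = 25.6/44.36 = 0.57710,
r · ln(z₂/z₀) = ln(z₁/z₀) ⇒ ln z₀ = (ln z₁ − r·ln z₂)/(1 − r)
ln z₀ = (2.26176 − 0.57710×3.83514) / 0.42290 = 0.1147
z₀ = exp(0.1147) = 1.122 m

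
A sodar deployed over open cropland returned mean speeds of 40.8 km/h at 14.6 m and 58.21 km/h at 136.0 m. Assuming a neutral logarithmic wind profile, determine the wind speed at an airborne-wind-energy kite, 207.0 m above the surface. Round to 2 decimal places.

61.49 km/h

Log law: V ∝ ln(z/z₀). From the pair, with r = V₁/V₂ = 0.70091,
ln z₀ = (ln z₁ − r·ln z₂)/(1 − r) = (2.6810 − 0.70091×4.9127)/0.29909 = -2.5488 → z₀ = 0.07818 m
V₃ = V₁ · ln(z₃/z₀)/ln(z₁/z₀) = 40.8 × 7.8815/5.2298 = 61.4871 km/h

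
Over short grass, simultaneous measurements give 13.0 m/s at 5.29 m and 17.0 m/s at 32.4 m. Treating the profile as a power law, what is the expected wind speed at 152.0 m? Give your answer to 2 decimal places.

21.37 m/s

First find α: α = ln(V₂/V₁)/ln(z₂/z₁) = ln(17.0/13.0)/ln(32.4/5.29) = 0.26826/1.81234 = 0.1480
Extrapolate from 32.4 m to 152.0 m: V₃ = 17.0 × (152.0/32.4)^0.1480 = 17.0 × 1.2571 = 21.3705 m/s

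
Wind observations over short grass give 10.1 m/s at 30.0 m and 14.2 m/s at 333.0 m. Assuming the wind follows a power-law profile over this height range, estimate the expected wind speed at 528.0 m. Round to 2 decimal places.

15.16 m/s

First find α: α = ln(V₂/V₁)/ln(z₂/z₁) = ln(14.2/10.1)/ln(333.0/30.0) = 0.34071/2.40695 = 0.1416
Extrapolate from 333.0 m to 528.0 m: V₃ = 14.2 × (528.0/333.0)^0.1416 = 14.2 × 1.0674 = 15.1574 m/s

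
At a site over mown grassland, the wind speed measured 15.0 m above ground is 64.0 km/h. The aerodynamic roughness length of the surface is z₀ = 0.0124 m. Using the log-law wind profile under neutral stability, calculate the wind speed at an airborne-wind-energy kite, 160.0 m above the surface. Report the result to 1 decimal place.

85.3 km/h

Log law: V(z) ∝ ln(z/z₀), so V₂/V₁ = ln(z₂/z₀) / ln(z₁/z₀).
ln(160.0/0.0124) = 9.4652, ln(15.0/0.0124) = 7.0981
V₂ = 64.0 × 9.4652/7.0981 = 64.0 × 1.3335 = 85.3431 km/h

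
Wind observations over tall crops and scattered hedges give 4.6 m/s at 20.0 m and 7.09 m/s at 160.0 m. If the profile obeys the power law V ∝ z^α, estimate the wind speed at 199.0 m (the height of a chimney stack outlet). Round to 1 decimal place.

First find α: α = ln(V₂/V₁)/ln(z₂/z₁) = ln(7.09/4.6)/ln(160.0/20.0) = 0.43263/2.07944 = 0.2081
Extrapolate from 160.0 m to 199.0 m: V₃ = 7.09 × (199.0/160.0)^0.2081 = 7.09 × 1.0464 = 7.4192 m/s

7.4 m/s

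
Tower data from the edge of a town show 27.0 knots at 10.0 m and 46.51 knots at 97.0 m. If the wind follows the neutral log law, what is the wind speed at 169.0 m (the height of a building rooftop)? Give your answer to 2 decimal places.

Log law: V ∝ ln(z/z₀). From the pair, with r = V₁/V₂ = 0.58052,
ln z₀ = (ln z₁ − r·ln z₂)/(1 − r) = (2.3026 − 0.58052×4.5747)/0.41948 = -0.8418 → z₀ = 0.4309 m
V₃ = V₁ · ln(z₃/z₀)/ln(z₁/z₀) = 27.0 × 5.9717/3.1444 = 51.2772 knots

51.28 knots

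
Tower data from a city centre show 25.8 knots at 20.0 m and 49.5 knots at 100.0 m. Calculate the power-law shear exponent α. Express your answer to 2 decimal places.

Power law: V₂/V₁ = (z₂/z₁)^α ⇒ α = ln(V₂/V₁) / ln(z₂/z₁)
α = ln(49.5/25.8) / ln(100.0/20.0) = ln(1.9186) / ln(5.0000)
  = 0.65160 / 1.60944 = 0.40486

α ≈ 0.40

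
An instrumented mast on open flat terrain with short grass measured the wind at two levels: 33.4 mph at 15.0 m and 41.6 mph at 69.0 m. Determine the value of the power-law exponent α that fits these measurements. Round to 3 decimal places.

α ≈ 0.144

Power law: V₂/V₁ = (z₂/z₁)^α ⇒ α = ln(V₂/V₁) / ln(z₂/z₁)
α = ln(41.6/33.4) / ln(69.0/15.0) = ln(1.2455) / ln(4.6000)
  = 0.21954 / 1.52606 = 0.14386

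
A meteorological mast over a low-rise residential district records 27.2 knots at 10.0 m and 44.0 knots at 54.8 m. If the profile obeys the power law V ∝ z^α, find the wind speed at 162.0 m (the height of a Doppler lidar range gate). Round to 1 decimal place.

First find α: α = ln(V₂/V₁)/ln(z₂/z₁) = ln(44.0/27.2)/ln(54.8/10.0) = 0.48097/1.70111 = 0.2827
Extrapolate from 54.8 m to 162.0 m: V₃ = 44.0 × (162.0/54.8)^0.2827 = 44.0 × 1.3586 = 59.7790 knots

59.8 knots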